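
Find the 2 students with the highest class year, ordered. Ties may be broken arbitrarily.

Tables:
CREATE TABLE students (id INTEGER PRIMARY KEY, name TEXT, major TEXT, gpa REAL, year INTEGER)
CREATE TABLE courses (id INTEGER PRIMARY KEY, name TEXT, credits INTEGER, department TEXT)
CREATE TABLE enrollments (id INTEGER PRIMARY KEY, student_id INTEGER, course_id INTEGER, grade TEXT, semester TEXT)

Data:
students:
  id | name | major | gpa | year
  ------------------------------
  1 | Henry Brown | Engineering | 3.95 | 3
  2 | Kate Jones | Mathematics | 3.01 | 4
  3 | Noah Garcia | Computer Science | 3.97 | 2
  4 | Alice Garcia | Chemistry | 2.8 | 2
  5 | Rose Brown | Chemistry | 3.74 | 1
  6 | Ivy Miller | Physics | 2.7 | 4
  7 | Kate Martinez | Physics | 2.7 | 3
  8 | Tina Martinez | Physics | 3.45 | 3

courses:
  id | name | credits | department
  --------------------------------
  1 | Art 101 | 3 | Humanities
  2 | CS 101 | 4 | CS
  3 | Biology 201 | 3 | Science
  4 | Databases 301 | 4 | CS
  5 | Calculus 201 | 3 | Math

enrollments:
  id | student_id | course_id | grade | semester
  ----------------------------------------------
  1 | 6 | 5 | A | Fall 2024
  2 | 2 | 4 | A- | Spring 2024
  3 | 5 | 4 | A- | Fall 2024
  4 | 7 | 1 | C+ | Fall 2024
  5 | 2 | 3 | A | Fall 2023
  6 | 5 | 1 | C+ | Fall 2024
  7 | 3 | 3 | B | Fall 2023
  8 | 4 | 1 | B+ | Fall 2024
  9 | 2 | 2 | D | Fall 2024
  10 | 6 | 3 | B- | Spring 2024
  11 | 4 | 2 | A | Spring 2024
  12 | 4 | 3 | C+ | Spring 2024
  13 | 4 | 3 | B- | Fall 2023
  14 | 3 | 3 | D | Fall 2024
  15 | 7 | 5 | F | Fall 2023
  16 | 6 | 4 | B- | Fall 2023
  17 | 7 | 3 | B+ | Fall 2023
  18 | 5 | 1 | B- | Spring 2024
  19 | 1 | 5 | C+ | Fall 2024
SELECT name, year FROM students ORDER BY year DESC LIMIT 2

Execution result:
name | year
Kate Jones | 4
Ivy Miller | 4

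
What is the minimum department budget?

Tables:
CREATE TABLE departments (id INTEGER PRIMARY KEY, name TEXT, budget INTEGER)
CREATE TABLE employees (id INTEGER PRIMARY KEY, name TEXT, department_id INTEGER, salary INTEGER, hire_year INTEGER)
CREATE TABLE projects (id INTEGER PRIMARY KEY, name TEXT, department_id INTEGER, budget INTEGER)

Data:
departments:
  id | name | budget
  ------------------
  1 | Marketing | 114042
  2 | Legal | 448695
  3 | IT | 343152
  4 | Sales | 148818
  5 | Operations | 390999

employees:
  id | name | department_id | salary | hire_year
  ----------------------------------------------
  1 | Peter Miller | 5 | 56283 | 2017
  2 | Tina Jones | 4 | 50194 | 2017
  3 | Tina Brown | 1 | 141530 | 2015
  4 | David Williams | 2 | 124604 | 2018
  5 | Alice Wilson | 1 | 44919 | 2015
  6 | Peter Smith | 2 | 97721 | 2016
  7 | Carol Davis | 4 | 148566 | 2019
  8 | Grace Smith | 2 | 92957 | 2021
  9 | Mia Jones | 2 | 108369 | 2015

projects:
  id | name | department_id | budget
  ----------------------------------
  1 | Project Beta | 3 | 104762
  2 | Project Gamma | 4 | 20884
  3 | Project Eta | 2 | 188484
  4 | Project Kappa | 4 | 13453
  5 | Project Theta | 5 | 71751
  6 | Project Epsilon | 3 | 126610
SELECT MIN(budget) FROM departments

Execution result:
114042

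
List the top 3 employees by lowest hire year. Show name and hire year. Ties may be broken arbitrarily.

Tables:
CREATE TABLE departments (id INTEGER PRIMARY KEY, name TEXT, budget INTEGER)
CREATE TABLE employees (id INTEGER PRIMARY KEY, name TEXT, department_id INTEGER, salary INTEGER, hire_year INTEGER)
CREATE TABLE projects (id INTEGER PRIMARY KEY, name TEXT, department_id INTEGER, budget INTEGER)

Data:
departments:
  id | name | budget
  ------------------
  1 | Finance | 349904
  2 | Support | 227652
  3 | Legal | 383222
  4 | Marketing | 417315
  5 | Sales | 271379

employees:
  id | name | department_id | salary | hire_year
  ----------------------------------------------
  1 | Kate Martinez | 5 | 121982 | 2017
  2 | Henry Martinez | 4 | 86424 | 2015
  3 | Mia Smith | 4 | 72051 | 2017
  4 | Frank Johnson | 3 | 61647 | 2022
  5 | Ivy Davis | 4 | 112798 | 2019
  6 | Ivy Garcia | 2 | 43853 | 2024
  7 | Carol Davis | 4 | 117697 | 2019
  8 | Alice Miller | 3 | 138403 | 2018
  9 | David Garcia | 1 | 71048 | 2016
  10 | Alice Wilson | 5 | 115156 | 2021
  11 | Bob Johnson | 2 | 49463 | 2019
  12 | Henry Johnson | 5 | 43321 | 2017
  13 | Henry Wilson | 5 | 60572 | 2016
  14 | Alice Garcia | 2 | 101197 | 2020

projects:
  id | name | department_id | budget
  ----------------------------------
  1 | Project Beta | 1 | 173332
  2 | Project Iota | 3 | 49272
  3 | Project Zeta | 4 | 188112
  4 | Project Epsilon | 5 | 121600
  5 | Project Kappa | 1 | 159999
SELECT name, hire_year FROM employees ORDER BY hire_year ASC LIMIT 3

Execution result:
name | hire_year
Henry Martinez | 2015
David Garcia | 2016
Henry Wilson | 2016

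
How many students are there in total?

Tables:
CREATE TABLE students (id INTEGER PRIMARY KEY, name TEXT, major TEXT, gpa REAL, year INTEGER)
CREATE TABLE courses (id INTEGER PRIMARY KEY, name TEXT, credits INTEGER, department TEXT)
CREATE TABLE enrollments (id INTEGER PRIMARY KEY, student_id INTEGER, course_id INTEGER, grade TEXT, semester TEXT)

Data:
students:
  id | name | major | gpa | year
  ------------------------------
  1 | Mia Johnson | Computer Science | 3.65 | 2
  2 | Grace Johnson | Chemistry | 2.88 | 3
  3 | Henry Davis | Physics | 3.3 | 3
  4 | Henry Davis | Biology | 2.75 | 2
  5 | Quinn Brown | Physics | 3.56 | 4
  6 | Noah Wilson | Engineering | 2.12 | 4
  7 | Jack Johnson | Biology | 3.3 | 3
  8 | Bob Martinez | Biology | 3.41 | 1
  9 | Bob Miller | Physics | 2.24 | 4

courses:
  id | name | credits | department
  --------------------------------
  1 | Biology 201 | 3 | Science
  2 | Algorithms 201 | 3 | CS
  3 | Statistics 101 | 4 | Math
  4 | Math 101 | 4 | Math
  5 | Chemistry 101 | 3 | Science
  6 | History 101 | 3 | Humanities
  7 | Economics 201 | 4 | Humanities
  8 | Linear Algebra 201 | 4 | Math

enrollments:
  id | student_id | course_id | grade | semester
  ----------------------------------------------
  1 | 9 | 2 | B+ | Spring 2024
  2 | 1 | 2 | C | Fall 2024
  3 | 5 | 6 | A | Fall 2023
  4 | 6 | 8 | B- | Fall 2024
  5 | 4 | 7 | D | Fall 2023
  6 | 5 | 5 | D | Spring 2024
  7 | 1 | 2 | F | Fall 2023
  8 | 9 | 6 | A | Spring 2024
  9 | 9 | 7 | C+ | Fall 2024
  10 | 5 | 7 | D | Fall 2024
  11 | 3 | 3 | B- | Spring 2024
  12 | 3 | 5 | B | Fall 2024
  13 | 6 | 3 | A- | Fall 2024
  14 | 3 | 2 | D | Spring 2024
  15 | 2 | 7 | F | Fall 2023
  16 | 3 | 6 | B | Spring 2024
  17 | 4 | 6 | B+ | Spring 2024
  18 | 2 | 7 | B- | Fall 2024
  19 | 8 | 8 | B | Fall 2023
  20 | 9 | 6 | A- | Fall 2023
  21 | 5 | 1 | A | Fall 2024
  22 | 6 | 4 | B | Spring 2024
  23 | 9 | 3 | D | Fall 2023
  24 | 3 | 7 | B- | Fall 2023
SELECT COUNT(*) FROM students

Execution result:
9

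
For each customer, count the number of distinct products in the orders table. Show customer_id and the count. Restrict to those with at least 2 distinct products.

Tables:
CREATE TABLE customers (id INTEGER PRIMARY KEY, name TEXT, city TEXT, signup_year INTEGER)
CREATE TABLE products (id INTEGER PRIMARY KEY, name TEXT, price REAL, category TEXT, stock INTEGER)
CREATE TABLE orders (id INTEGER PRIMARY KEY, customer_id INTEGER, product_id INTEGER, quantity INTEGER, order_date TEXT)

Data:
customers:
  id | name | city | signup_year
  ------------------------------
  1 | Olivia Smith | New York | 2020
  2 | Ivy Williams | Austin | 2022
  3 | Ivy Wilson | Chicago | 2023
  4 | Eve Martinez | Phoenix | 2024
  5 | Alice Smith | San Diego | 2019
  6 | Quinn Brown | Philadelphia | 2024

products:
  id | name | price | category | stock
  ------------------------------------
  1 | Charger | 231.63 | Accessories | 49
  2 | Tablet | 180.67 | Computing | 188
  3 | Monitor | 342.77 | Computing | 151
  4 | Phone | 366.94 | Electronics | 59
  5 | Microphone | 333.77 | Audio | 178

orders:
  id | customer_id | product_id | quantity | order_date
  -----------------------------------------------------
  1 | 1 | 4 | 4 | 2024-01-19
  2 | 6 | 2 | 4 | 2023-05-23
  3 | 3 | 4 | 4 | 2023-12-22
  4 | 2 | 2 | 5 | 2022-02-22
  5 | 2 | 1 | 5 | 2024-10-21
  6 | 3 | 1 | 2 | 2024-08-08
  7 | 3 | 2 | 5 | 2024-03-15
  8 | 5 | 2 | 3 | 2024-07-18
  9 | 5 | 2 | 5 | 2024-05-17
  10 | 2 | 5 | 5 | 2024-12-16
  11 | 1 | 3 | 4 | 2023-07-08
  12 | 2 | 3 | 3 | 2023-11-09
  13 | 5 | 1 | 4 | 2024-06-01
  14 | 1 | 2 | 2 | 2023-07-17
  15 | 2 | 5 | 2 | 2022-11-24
SELECT customer_id, COUNT(DISTINCT product_id) AS distinct_product_count FROM orders GROUP BY customer_id HAVING COUNT(DISTINCT product_id) >= 2

Execution result:
customer_id | distinct_product_count
1 | 3
2 | 4
3 | 3
5 | 2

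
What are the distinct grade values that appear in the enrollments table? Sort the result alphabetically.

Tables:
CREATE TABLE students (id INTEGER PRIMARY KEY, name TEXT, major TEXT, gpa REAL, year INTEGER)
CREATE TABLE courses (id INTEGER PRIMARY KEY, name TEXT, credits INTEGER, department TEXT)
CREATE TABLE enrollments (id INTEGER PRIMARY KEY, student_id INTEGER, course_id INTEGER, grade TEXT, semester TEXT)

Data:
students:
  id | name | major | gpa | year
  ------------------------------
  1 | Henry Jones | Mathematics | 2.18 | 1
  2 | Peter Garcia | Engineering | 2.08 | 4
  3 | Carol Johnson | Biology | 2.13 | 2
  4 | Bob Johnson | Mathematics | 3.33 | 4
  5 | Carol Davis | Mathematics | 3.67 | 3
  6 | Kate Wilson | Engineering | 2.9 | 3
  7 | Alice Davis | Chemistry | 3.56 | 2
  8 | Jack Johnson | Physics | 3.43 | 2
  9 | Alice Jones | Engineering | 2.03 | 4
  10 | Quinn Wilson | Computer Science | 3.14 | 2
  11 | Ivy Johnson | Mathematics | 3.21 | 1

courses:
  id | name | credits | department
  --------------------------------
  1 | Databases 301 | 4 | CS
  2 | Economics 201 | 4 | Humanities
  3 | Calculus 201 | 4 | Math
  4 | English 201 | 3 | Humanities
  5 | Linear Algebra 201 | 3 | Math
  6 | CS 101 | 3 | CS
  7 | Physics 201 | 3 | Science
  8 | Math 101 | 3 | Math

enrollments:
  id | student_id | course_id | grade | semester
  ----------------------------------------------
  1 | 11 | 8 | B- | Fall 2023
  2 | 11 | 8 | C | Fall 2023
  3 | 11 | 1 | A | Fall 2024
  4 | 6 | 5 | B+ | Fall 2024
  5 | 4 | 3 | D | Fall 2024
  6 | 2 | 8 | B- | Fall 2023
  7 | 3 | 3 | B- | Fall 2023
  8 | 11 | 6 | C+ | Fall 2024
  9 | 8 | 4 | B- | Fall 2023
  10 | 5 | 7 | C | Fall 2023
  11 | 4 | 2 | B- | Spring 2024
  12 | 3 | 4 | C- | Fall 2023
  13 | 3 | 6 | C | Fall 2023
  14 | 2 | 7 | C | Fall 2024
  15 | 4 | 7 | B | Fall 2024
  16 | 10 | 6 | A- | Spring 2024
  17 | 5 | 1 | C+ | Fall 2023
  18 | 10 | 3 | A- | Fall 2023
SELECT DISTINCT grade FROM enrollments ORDER BY grade

Execution result:
grade
A
A-
B
B+
B-
C
C+
C-
D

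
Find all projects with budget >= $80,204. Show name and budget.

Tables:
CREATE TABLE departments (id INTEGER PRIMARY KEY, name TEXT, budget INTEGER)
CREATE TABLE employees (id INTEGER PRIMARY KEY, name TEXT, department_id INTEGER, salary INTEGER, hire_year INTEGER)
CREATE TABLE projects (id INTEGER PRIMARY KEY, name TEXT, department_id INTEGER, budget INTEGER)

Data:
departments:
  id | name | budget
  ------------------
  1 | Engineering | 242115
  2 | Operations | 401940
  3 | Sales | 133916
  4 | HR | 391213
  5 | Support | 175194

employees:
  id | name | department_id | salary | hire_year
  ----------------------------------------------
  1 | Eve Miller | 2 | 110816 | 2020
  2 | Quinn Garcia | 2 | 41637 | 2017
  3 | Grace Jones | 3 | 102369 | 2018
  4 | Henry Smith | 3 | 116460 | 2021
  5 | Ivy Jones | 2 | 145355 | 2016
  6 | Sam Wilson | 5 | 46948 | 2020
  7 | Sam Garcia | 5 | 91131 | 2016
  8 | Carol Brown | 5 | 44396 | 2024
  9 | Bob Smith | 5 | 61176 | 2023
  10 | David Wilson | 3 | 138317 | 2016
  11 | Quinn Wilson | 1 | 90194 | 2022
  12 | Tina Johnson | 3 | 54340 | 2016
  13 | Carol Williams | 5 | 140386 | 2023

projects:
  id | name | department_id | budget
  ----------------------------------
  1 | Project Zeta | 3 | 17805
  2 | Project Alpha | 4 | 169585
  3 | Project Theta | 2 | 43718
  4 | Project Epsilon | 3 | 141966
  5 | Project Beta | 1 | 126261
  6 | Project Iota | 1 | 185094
SELECT name, budget FROM projects WHERE budget >= 80204

Execution result:
name | budget
Project Alpha | 169585
Project Epsilon | 141966
Project Beta | 126261
Project Iota | 185094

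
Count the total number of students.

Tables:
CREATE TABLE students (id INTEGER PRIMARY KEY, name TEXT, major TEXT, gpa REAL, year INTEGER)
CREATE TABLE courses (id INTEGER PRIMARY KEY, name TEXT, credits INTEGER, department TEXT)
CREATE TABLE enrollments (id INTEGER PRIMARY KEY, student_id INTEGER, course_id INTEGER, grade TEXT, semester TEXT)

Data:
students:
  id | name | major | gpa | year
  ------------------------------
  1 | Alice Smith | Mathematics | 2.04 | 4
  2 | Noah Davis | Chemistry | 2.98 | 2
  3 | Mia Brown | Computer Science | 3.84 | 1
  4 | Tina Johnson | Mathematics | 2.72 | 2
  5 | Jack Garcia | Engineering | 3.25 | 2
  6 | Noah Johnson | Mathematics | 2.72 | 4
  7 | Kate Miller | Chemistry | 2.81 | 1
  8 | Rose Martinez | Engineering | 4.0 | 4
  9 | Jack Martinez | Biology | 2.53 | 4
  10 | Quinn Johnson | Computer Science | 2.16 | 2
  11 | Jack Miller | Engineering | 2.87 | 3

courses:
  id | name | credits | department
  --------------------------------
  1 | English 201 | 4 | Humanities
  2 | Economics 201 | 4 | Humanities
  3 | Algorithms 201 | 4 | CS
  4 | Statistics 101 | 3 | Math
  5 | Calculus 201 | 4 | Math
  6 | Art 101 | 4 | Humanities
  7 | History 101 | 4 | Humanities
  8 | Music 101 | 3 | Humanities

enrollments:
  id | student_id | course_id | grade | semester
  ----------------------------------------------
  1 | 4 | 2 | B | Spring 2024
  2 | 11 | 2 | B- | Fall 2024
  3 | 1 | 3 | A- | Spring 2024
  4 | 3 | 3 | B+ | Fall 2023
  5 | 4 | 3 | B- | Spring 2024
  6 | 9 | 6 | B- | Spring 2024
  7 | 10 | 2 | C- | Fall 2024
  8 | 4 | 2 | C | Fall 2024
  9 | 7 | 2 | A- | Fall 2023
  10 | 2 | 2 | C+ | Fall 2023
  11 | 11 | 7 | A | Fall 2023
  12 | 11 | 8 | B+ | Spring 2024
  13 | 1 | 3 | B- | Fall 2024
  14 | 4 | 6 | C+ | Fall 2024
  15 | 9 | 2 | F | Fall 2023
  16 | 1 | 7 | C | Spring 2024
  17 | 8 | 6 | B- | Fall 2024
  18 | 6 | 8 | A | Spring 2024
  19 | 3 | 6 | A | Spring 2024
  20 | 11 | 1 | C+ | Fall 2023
SELECT COUNT(*) FROM students

Execution result:
11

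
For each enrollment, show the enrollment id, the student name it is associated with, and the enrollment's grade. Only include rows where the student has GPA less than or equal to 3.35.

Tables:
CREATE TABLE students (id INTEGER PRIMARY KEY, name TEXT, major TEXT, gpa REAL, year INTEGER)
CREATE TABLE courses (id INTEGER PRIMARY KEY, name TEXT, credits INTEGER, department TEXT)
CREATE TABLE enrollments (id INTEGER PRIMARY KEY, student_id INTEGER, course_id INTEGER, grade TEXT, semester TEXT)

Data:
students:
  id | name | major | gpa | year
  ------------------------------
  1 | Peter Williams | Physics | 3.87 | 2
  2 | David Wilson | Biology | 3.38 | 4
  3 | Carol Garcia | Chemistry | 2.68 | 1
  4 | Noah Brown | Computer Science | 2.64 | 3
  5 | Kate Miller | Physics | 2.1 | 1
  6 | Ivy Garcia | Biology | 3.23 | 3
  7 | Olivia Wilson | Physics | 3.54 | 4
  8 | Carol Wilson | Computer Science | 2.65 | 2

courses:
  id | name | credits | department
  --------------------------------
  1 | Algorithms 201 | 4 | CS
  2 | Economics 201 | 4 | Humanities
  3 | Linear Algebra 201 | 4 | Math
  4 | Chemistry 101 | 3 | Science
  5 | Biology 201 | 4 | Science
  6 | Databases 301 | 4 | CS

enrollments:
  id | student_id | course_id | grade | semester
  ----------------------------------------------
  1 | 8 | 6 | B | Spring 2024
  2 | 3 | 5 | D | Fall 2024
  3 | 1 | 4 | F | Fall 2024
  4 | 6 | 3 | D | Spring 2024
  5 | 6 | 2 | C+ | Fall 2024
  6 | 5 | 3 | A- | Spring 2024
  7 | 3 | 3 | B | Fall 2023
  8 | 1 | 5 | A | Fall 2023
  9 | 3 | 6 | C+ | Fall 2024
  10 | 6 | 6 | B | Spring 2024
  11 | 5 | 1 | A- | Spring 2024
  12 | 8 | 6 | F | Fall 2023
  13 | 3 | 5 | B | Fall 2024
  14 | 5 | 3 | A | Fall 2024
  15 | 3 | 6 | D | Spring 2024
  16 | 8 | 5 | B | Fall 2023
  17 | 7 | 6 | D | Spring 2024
SELECT c.id, p.name AS student, c.grade FROM enrollments c JOIN students p ON c.student_id = p.id WHERE p.gpa <= 3.35

Execution result:
id | student | grade
1 | Carol Wilson | B
2 | Carol Garcia | D
4 | Ivy Garcia | D
5 | Ivy Garcia | C+
6 | Kate Miller | A-
7 | Carol Garcia | B
9 | Carol Garcia | C+
10 | Ivy Garcia | B
11 | Kate Miller | A-
12 | Carol Wilson | F
13 | Carol Garcia | B
14 | Kate Miller | A
15 | Carol Garcia | D
16 | Carol Wilson | B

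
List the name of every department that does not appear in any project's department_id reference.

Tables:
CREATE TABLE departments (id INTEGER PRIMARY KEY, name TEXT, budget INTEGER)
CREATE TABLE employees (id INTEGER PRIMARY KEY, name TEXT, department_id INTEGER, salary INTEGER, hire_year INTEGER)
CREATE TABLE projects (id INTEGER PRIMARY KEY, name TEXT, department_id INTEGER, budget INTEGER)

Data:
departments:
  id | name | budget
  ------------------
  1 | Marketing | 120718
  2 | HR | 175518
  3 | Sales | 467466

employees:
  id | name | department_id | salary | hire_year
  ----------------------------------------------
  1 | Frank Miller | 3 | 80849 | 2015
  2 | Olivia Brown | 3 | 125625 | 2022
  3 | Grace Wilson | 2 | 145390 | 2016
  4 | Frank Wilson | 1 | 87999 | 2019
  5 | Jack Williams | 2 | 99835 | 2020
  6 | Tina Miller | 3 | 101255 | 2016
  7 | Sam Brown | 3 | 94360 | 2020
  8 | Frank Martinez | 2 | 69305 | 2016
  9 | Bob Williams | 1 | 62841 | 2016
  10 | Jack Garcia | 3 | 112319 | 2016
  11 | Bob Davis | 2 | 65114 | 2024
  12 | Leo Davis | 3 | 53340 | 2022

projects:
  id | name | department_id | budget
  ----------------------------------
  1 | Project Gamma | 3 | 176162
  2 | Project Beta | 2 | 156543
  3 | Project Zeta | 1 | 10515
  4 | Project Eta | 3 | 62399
SELECT p.name FROM departments p LEFT JOIN projects c ON c.department_id = p.id WHERE c.id IS NULL

Execution result:
(no rows)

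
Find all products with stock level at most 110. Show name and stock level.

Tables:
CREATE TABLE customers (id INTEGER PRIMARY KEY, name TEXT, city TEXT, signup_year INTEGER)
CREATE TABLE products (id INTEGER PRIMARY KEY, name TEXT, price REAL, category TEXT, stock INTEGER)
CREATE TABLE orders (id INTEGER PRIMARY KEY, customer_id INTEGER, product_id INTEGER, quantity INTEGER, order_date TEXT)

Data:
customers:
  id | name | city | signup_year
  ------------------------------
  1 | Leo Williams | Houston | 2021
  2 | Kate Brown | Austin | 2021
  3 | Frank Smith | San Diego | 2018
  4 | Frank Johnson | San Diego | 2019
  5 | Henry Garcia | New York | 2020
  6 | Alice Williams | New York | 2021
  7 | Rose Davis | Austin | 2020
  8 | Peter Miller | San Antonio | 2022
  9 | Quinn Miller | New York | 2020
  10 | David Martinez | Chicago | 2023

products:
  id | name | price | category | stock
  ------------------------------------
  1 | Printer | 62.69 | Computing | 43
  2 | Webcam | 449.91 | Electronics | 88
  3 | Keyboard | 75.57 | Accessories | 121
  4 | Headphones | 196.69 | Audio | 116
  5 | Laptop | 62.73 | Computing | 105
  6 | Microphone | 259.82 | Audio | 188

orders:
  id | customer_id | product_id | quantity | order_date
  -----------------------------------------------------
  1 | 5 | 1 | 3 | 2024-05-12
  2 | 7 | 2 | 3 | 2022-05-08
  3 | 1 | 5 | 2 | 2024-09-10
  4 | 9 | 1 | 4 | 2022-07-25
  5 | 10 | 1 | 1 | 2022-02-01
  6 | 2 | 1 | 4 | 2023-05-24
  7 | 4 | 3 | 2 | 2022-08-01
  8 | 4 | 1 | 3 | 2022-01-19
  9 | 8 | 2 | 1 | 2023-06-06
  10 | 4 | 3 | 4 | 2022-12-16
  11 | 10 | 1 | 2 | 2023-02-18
SELECT name, stock FROM products WHERE stock <= 110

Execution result:
name | stock
Printer | 43
Webcam | 88
Laptop | 105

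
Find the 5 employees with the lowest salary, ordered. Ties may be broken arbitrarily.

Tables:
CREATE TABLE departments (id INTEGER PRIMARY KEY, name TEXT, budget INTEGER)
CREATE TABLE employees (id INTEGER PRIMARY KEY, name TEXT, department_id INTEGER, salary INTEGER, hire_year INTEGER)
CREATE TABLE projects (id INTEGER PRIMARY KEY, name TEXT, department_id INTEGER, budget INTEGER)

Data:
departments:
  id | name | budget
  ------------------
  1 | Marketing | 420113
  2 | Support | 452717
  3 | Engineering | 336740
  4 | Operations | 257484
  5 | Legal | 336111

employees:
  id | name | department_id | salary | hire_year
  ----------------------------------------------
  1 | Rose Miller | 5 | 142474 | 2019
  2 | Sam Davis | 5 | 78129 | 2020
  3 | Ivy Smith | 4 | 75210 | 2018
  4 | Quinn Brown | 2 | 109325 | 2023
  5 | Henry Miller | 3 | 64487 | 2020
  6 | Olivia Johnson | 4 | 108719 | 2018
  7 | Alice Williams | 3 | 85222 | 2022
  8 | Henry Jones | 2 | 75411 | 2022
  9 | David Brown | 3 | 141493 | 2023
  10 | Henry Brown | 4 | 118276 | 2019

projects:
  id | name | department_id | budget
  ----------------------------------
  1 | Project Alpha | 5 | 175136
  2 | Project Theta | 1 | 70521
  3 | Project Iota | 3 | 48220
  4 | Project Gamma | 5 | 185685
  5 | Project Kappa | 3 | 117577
SELECT name, salary FROM employees ORDER BY salary ASC LIMIT 5

Execution result:
name | salary
Henry Miller | 64487
Ivy Smith | 75210
Henry Jones | 75411
Sam Davis | 78129
Alice Williams | 85222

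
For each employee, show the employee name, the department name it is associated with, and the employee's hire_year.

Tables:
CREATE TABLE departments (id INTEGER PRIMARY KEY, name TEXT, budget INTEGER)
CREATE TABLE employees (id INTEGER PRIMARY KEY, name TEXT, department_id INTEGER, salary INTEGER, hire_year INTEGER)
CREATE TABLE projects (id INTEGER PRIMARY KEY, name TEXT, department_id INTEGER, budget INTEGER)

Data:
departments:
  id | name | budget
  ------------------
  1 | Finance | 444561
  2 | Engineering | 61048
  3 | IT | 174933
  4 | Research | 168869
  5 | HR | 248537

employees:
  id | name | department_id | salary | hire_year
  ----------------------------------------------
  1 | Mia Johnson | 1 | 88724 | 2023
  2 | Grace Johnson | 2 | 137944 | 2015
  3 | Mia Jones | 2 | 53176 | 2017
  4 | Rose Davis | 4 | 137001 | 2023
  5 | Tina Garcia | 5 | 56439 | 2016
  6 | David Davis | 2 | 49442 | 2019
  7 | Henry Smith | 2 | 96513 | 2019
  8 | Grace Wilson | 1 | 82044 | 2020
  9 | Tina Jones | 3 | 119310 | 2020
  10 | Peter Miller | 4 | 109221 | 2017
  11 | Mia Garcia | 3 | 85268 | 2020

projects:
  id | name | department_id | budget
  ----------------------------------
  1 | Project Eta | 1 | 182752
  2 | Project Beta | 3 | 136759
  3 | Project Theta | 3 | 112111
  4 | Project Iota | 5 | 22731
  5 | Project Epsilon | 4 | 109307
SELECT c.name, p.name AS department, c.hire_year FROM employees c JOIN departments p ON c.department_id = p.id

Execution result:
name | department | hire_year
Mia Johnson | Finance | 2023
Grace Johnson | Engineering | 2015
Mia Jones | Engineering | 2017
Rose Davis | Research | 2023
Tina Garcia | HR | 2016
David Davis | Engineering | 2019
Henry Smith | Engineering | 2019
Grace Wilson | Finance | 2020
Tina Jones | IT | 2020
Peter Miller | Research | 2017
Mia Garcia | IT | 2020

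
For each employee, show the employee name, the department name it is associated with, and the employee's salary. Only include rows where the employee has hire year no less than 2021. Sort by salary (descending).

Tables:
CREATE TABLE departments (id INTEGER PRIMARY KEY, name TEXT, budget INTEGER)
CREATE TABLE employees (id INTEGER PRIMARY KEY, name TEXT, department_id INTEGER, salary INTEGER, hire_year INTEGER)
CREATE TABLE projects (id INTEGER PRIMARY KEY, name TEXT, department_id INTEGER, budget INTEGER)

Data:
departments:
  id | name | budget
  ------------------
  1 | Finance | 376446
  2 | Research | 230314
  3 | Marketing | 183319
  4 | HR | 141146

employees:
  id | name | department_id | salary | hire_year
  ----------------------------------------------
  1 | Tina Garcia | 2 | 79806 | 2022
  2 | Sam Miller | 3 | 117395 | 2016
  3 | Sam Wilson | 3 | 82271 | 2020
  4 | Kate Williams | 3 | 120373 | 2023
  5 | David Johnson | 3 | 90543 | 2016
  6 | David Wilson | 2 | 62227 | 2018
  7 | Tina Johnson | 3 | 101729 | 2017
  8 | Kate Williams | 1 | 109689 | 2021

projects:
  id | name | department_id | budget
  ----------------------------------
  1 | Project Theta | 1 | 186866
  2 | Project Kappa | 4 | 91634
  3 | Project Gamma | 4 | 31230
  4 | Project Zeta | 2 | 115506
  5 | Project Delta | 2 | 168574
SELECT c.name, p.name AS department, c.salary FROM employees c JOIN departments p ON c.department_id = p.id WHERE c.hire_year >= 2021 ORDER BY c.salary DESC

Execution result:
name | department | salary
Kate Williams | Marketing | 120373
Kate Williams | Finance | 109689
Tina Garcia | Research | 79806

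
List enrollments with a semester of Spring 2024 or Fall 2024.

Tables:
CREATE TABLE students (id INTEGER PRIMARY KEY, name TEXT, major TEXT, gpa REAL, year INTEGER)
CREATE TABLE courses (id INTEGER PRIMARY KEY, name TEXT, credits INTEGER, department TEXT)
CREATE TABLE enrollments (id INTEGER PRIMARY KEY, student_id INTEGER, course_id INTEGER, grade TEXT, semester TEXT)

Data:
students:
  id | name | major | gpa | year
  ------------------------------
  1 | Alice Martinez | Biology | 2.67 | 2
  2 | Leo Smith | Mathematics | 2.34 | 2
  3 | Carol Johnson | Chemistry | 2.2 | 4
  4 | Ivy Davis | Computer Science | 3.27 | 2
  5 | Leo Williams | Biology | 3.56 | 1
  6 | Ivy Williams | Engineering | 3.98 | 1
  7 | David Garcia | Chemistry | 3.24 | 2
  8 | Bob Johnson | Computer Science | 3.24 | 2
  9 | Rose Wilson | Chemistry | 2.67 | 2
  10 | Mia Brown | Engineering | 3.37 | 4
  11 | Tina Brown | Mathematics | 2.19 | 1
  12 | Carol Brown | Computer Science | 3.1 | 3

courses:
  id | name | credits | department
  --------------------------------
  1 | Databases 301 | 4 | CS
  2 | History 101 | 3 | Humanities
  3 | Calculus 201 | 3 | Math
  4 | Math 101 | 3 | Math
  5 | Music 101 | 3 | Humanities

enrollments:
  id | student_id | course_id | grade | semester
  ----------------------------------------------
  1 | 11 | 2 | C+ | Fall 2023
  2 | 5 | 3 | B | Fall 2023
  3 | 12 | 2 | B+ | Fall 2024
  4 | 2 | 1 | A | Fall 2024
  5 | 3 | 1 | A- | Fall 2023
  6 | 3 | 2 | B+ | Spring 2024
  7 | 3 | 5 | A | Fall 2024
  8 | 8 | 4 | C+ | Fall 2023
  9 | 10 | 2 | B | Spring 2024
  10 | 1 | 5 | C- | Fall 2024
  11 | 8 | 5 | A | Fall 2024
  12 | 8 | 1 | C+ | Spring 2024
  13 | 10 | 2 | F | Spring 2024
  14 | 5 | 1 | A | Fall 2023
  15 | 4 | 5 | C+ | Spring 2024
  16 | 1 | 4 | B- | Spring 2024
SELECT id, semester FROM enrollments WHERE semester IN ('Spring 2024', 'Fall 2024')

Execution result:
id | semester
3 | Fall 2024
4 | Fall 2024
6 | Spring 2024
7 | Fall 2024
9 | Spring 2024
10 | Fall 2024
11 | Fall 2024
12 | Spring 2024
13 | Spring 2024
15 | Spring 2024
16 | Spring 2024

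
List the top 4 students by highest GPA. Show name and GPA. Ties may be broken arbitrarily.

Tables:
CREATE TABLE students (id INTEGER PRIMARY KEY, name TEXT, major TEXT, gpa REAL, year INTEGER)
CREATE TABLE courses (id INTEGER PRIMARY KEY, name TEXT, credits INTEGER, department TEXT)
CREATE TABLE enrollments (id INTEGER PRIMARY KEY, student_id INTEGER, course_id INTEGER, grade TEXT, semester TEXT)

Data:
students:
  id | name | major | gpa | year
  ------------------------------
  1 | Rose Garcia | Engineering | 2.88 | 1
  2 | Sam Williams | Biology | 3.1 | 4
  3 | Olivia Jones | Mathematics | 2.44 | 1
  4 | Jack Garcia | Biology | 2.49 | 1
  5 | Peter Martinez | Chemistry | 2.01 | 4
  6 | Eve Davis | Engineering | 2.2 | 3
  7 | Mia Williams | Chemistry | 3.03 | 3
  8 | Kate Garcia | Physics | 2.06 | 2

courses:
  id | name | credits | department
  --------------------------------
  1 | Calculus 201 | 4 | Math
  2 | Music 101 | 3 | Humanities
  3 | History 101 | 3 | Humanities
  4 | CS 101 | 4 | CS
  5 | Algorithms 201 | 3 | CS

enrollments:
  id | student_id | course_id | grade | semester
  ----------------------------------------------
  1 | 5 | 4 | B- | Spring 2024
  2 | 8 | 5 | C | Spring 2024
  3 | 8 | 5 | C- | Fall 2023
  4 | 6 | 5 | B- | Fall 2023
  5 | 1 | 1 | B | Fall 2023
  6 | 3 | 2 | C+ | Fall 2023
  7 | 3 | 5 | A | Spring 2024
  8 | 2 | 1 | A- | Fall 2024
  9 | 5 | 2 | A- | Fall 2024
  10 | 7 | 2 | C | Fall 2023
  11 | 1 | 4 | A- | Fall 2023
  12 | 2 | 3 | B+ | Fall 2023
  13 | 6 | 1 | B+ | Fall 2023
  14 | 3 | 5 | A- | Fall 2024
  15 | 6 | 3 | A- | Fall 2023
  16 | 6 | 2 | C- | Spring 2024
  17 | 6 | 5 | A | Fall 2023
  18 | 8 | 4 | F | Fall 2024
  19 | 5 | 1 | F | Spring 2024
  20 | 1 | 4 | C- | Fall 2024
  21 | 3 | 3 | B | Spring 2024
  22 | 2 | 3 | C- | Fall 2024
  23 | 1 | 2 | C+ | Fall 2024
SELECT name, gpa FROM students ORDER BY gpa DESC LIMIT 4

Execution result:
name | gpa
Sam Williams | 3.10
Mia Williams | 3.03
Rose Garcia | 2.88
Jack Garcia | 2.49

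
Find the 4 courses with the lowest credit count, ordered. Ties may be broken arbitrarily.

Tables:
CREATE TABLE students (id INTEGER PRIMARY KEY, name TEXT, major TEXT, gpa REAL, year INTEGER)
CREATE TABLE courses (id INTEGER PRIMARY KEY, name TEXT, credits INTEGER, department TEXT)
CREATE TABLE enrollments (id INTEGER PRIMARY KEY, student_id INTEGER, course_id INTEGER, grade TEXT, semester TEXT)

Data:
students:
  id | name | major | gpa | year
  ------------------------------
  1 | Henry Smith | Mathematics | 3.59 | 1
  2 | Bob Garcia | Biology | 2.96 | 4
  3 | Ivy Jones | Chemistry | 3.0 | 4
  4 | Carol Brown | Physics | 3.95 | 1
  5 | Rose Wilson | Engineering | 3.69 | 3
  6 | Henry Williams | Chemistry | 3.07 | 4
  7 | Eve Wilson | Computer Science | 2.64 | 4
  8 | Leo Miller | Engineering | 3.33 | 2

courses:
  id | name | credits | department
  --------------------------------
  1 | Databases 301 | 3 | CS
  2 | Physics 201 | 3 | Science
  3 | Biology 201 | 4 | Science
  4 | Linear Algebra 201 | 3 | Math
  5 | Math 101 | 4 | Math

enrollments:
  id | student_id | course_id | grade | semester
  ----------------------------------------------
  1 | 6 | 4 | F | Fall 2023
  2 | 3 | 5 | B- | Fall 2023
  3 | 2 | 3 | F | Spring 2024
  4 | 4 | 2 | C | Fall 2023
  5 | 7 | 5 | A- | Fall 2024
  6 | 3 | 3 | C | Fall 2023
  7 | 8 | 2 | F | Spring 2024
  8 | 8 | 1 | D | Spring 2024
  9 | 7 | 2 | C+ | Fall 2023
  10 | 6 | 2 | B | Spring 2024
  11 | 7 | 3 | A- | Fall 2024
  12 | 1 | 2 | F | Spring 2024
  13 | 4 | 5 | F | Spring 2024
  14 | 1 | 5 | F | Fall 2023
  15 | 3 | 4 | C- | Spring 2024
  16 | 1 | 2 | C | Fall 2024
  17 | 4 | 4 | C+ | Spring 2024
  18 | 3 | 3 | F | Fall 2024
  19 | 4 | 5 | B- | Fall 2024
SELECT name, credits FROM courses ORDER BY credits ASC LIMIT 4

Execution result:
name | credits
Databases 301 | 3
Physics 201 | 3
Linear Algebra 201 | 3
Biology 201 | 4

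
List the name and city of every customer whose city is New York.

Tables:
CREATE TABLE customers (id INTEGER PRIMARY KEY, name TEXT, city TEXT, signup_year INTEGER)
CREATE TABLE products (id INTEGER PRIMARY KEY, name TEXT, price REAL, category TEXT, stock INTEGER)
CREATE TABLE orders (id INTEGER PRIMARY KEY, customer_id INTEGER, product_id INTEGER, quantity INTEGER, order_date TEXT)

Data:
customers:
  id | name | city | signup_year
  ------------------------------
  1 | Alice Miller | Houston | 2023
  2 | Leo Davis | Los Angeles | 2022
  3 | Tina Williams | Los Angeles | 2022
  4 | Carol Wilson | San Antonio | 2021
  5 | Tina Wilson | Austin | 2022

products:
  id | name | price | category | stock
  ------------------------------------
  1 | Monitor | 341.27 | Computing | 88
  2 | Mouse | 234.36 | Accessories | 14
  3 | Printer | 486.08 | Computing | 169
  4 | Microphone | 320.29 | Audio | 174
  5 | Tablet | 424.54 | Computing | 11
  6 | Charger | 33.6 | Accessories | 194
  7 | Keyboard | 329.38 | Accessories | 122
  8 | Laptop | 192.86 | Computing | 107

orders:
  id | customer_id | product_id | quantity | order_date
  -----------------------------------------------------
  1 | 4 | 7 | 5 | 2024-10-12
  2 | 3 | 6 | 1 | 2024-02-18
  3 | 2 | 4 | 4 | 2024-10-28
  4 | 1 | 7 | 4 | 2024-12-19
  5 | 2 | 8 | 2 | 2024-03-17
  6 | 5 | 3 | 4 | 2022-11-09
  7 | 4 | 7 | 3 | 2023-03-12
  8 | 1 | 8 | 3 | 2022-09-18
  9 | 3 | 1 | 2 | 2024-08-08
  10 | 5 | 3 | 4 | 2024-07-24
SELECT name, city FROM customers WHERE city = 'New York'

Execution result:
(no rows)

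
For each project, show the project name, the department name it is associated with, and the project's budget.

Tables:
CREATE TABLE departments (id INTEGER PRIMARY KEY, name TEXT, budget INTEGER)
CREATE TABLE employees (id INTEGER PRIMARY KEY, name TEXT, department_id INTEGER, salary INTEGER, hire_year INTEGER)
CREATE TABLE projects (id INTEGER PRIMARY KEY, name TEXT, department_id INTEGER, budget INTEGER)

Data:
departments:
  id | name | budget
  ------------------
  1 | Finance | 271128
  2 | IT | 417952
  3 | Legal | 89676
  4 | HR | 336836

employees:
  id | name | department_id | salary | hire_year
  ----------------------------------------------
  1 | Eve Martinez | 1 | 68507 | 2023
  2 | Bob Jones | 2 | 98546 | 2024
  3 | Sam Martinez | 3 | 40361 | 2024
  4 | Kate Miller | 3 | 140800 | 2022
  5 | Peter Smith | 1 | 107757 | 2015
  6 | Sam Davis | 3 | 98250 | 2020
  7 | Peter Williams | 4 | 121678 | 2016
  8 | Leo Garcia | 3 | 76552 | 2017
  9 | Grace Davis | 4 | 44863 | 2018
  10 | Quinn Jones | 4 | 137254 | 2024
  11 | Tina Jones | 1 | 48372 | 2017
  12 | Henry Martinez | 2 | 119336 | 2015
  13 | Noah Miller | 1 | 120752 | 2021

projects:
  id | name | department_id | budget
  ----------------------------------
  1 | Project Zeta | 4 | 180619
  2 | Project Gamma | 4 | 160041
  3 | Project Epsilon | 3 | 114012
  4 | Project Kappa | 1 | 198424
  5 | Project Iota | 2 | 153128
SELECT c.name, p.name AS department, c.budget FROM projects c JOIN departments p ON c.department_id = p.id

Execution result:
name | department | budget
Project Zeta | HR | 180619
Project Gamma | HR | 160041
Project Epsilon | Legal | 114012
Project Kappa | Finance | 198424
Project Iota | IT | 153128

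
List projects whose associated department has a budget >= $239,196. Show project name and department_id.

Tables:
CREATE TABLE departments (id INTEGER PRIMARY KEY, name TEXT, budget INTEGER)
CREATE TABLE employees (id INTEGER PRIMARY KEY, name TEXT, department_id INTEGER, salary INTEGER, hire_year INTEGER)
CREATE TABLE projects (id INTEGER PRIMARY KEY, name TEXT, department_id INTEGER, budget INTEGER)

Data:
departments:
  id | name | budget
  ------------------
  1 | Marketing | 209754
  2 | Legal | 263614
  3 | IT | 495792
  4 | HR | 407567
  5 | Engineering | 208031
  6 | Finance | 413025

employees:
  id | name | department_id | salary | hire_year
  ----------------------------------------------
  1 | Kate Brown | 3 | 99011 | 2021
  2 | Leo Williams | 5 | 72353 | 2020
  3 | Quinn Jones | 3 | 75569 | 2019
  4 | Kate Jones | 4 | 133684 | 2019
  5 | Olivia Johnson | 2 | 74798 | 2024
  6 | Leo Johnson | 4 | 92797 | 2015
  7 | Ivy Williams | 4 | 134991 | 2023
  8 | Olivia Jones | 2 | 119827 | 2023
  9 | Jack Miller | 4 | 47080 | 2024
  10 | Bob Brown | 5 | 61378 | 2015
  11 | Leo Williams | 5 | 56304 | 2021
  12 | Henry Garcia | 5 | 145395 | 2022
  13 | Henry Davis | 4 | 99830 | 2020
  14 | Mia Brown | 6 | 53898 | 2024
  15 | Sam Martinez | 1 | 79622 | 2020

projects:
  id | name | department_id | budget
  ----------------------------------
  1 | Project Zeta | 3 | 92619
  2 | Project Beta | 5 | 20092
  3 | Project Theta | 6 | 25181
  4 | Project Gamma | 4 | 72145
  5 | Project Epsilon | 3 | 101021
SELECT name, department_id FROM projects WHERE department_id IN (SELECT id FROM departments WHERE budget >= 239196)

Execution result:
name | department_id
Project Zeta | 3
Project Theta | 6
Project Gamma | 4
Project Epsilon | 3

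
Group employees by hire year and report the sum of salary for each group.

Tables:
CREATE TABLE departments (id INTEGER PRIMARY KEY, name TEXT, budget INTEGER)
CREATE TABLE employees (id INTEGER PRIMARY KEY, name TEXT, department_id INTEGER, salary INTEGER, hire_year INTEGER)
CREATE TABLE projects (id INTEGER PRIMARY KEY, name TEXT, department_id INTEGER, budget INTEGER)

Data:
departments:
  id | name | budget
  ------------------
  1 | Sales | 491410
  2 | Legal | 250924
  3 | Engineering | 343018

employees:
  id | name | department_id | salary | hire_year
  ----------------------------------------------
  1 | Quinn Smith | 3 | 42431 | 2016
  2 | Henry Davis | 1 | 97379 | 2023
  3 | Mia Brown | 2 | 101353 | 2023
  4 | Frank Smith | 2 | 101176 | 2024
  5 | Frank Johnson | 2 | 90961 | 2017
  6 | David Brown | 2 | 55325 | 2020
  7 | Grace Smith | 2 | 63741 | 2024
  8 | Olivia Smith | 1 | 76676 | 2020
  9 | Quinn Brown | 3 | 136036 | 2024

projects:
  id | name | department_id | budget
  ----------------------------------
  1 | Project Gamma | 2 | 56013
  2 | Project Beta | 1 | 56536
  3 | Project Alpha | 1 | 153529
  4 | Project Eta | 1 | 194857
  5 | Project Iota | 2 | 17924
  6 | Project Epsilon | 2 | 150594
SELECT hire_year, SUM(salary) AS sum_salary FROM employees GROUP BY hire_year

Execution result:
hire_year | sum_salary
2016 | 42431
2017 | 90961
2020 | 132001
2023 | 198732
2024 | 300953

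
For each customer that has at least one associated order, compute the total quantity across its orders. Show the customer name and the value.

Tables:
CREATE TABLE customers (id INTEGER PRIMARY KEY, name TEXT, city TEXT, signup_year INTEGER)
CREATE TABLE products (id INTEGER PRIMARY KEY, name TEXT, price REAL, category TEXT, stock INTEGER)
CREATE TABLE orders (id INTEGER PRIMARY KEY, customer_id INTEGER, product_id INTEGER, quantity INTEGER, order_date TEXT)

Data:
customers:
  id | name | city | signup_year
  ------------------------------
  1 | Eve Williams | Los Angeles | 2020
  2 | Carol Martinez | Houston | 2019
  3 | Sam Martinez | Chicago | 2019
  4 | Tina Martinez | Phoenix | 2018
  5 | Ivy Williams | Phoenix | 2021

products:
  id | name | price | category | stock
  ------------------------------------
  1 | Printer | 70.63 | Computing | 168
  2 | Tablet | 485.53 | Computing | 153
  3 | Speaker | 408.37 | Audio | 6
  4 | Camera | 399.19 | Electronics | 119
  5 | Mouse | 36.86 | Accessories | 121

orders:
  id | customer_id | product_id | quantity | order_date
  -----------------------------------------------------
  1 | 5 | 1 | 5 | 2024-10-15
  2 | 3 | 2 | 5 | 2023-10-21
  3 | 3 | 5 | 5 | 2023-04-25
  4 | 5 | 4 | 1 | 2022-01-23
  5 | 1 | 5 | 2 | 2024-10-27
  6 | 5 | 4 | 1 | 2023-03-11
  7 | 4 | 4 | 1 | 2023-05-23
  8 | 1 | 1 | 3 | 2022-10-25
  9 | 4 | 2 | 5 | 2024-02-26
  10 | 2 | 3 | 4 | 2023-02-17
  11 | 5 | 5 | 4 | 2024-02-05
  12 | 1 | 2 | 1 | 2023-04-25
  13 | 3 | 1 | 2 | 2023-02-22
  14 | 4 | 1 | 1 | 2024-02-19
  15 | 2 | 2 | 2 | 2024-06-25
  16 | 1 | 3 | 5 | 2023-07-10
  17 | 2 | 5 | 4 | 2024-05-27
SELECT p.name, SUM(c.quantity) AS sum_quantity FROM orders c JOIN customers p ON c.customer_id = p.id GROUP BY p.id, p.name

Execution result:
name | sum_quantity
Eve Williams | 11
Carol Martinez | 10
Sam Martinez | 12
Tina Martinez | 7
Ivy Williams | 11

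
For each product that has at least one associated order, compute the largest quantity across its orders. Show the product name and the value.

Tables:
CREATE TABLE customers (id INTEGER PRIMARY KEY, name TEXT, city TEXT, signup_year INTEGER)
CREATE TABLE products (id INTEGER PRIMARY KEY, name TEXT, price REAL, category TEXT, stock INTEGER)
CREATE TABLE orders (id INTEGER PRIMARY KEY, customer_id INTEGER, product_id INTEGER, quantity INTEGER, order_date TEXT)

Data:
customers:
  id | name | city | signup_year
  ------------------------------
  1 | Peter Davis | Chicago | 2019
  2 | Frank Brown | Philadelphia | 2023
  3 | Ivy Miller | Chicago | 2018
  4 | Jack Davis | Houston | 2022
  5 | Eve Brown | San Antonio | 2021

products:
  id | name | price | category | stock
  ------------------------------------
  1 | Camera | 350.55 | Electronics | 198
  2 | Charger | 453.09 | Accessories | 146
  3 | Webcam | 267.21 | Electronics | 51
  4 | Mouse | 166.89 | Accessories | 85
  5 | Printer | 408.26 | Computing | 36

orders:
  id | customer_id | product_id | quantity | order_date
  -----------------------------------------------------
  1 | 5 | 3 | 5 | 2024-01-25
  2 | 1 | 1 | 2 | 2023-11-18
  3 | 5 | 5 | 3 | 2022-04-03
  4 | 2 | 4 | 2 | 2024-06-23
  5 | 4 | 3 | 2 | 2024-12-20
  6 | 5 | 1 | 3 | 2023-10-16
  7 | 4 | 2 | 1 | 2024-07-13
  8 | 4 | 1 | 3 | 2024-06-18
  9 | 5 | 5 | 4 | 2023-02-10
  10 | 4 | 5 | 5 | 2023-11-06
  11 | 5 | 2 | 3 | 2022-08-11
SELECT p.name, MAX(c.quantity) AS max_quantity FROM orders c JOIN products p ON c.product_id = p.id GROUP BY p.id, p.name

Execution result:
name | max_quantity
Camera | 3
Charger | 3
Webcam | 5
Mouse | 2
Printer | 5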